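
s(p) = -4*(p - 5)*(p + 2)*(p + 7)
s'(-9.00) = -560.00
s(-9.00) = 784.00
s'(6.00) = -500.00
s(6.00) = -416.00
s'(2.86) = -65.68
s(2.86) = 410.19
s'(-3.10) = 107.88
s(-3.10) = -139.00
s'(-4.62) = 15.71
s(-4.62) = -239.95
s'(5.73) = -453.35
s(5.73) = -287.34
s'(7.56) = -803.76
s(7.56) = -1425.34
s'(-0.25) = 131.25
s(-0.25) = 248.06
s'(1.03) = 78.31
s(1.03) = 386.37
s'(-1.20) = 145.12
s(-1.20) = 115.07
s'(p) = -4*(p - 5)*(p + 2) - 4*(p - 5)*(p + 7) - 4*(p + 2)*(p + 7)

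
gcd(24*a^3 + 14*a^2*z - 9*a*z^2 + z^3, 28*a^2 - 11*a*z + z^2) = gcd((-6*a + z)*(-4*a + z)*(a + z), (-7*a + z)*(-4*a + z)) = -4*a + z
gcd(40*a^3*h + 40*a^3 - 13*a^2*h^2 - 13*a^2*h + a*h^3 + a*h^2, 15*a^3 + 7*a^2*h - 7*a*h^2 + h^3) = 5*a - h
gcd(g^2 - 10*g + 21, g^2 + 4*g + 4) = 1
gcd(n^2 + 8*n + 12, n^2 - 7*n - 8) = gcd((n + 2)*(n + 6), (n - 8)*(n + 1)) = 1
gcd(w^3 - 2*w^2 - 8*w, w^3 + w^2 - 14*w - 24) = w^2 - 2*w - 8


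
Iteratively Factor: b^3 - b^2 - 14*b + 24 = (b - 3)*(b^2 + 2*b - 8) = (b - 3)*(b - 2)*(b + 4)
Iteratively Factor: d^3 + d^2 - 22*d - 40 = (d - 5)*(d^2 + 6*d + 8) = (d - 5)*(d + 4)*(d + 2)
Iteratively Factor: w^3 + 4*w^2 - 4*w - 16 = (w + 4)*(w^2 - 4) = (w - 2)*(w + 4)*(w + 2)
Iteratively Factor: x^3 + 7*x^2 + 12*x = (x + 4)*(x^2 + 3*x) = x*(x + 4)*(x + 3)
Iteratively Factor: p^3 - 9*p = (p - 3)*(p^2 + 3*p) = p*(p - 3)*(p + 3)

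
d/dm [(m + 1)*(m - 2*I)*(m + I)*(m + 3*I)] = 4*m^3 + m^2*(3 + 6*I) + m*(10 + 4*I) + 5 + 6*I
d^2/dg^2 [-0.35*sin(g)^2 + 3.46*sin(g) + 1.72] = -3.46*sin(g) - 0.7*cos(2*g)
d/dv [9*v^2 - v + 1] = 18*v - 1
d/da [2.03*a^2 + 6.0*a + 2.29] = 4.06*a + 6.0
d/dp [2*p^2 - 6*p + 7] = 4*p - 6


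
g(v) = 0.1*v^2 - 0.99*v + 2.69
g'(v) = 0.2*v - 0.99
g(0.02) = 2.67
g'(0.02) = -0.99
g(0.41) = 2.30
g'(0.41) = -0.91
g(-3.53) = 7.43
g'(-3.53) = -1.70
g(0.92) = 1.86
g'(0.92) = -0.81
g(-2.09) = 5.20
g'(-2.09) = -1.41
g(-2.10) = 5.21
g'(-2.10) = -1.41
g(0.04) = 2.65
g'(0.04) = -0.98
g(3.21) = 0.54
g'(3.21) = -0.35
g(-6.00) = 12.23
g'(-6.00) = -2.19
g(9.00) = 1.88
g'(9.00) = 0.81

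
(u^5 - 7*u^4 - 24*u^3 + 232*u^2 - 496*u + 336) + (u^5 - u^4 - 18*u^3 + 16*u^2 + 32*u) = 2*u^5 - 8*u^4 - 42*u^3 + 248*u^2 - 464*u + 336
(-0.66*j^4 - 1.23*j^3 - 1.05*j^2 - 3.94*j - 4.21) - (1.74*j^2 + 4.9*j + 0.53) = -0.66*j^4 - 1.23*j^3 - 2.79*j^2 - 8.84*j - 4.74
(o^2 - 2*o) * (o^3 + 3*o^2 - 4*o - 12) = o^5 + o^4 - 10*o^3 - 4*o^2 + 24*o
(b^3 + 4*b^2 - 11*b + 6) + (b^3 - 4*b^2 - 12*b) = 2*b^3 - 23*b + 6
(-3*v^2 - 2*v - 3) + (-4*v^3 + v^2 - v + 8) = -4*v^3 - 2*v^2 - 3*v + 5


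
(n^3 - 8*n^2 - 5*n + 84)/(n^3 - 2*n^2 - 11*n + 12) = (n - 7)/(n - 1)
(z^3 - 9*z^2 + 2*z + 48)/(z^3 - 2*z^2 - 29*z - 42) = (z^2 - 11*z + 24)/(z^2 - 4*z - 21)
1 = 1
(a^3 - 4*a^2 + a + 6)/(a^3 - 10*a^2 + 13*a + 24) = (a - 2)/(a - 8)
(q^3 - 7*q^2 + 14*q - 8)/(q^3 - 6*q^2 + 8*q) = (q - 1)/q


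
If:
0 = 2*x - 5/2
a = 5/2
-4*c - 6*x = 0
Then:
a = 5/2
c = -15/8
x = 5/4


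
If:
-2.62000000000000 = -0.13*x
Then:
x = 20.15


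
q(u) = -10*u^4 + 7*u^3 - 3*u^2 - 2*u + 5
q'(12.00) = -66170.00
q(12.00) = -195715.00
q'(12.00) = -66170.00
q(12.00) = -195715.00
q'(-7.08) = 15288.93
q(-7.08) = -27742.04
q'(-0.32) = 3.38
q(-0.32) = 5.00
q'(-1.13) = 89.31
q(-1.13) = -22.98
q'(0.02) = -2.11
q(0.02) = 4.96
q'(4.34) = -2902.35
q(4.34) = -3035.76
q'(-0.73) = 29.13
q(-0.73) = -0.70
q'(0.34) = -3.18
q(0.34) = 4.11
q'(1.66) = -137.06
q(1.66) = -50.50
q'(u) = -40*u^3 + 21*u^2 - 6*u - 2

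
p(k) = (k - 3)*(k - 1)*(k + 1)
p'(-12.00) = 503.00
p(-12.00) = -2145.00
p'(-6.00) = 143.00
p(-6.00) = -315.00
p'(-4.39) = 83.16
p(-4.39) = -135.03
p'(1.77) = -2.22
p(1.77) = -2.62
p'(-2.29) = 28.47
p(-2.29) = -22.45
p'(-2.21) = 26.91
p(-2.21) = -20.24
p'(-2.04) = 23.72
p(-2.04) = -15.93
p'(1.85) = -1.83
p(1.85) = -2.79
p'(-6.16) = 149.80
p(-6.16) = -338.42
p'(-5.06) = 106.17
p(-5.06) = -198.31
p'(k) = (k - 3)*(k - 1) + (k - 3)*(k + 1) + (k - 1)*(k + 1) = 3*k^2 - 6*k - 1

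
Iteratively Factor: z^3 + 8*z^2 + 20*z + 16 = (z + 2)*(z^2 + 6*z + 8) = (z + 2)^2*(z + 4)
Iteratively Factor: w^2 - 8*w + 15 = (w - 5)*(w - 3)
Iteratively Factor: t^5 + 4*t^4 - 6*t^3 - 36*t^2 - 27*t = (t + 3)*(t^4 + t^3 - 9*t^2 - 9*t) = (t - 3)*(t + 3)*(t^3 + 4*t^2 + 3*t) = t*(t - 3)*(t + 3)*(t^2 + 4*t + 3) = t*(t - 3)*(t + 1)*(t + 3)*(t + 3)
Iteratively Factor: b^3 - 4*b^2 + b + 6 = (b - 2)*(b^2 - 2*b - 3) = (b - 2)*(b + 1)*(b - 3)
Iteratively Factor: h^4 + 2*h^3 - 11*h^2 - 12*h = (h + 4)*(h^3 - 2*h^2 - 3*h) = (h - 3)*(h + 4)*(h^2 + h) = h*(h - 3)*(h + 4)*(h + 1)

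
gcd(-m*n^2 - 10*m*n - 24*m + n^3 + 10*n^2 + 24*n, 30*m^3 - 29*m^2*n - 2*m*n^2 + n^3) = m - n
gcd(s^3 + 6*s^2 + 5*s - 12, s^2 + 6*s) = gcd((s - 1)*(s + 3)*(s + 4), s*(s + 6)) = 1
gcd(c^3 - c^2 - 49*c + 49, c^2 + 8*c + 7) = c + 7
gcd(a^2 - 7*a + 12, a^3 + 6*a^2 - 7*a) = 1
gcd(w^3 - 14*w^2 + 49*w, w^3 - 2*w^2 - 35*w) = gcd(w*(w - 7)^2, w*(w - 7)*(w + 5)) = w^2 - 7*w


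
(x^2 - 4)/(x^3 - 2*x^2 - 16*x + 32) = (x + 2)/(x^2 - 16)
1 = 1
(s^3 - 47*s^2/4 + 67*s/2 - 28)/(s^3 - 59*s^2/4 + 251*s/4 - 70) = (s - 2)/(s - 5)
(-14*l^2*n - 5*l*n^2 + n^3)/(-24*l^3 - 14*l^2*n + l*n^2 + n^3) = n*(7*l - n)/(12*l^2 + l*n - n^2)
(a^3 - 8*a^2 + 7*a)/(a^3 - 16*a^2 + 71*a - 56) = a/(a - 8)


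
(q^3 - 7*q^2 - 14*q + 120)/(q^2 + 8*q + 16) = (q^2 - 11*q + 30)/(q + 4)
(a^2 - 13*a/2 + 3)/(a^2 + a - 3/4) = 2*(a - 6)/(2*a + 3)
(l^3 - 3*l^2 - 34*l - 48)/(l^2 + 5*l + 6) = l - 8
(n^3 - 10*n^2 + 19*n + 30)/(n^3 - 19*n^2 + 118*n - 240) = (n + 1)/(n - 8)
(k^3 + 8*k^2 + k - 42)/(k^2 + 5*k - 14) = k + 3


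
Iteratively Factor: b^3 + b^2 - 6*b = (b + 3)*(b^2 - 2*b) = b*(b + 3)*(b - 2)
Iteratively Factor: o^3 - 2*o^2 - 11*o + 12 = (o - 4)*(o^2 + 2*o - 3) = (o - 4)*(o + 3)*(o - 1)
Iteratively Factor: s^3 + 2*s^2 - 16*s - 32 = (s - 4)*(s^2 + 6*s + 8) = (s - 4)*(s + 4)*(s + 2)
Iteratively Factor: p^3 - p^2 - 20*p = (p)*(p^2 - p - 20) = p*(p - 5)*(p + 4)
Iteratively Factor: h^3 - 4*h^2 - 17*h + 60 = (h - 5)*(h^2 + h - 12) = (h - 5)*(h + 4)*(h - 3)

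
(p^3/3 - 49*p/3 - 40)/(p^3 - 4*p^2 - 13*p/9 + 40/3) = 3*(p^3 - 49*p - 120)/(9*p^3 - 36*p^2 - 13*p + 120)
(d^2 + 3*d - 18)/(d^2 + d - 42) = (d^2 + 3*d - 18)/(d^2 + d - 42)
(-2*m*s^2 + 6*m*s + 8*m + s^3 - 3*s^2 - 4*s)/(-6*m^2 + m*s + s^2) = (s^2 - 3*s - 4)/(3*m + s)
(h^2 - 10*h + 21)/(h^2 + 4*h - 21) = (h - 7)/(h + 7)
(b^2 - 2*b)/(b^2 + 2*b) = (b - 2)/(b + 2)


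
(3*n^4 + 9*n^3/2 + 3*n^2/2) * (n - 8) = 3*n^5 - 39*n^4/2 - 69*n^3/2 - 12*n^2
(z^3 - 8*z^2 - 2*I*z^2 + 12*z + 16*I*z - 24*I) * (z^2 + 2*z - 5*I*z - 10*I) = z^5 - 6*z^4 - 7*I*z^4 - 14*z^3 + 42*I*z^3 + 84*z^2 + 28*I*z^2 + 40*z - 168*I*z - 240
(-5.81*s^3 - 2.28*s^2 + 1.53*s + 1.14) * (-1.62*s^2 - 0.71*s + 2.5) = 9.4122*s^5 + 7.8187*s^4 - 15.3848*s^3 - 8.6331*s^2 + 3.0156*s + 2.85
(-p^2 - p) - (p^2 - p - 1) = 1 - 2*p^2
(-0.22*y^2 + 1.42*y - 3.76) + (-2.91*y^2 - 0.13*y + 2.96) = -3.13*y^2 + 1.29*y - 0.8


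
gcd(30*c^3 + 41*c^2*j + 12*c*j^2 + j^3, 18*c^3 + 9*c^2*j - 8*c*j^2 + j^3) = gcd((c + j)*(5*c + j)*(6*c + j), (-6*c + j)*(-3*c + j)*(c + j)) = c + j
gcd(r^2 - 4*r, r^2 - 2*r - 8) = r - 4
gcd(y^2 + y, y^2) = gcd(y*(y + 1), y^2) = y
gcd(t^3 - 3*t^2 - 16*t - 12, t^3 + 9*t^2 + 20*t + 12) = t^2 + 3*t + 2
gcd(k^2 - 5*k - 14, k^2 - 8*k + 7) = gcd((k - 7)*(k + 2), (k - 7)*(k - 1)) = k - 7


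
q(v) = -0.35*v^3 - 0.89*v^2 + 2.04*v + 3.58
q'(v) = -1.05*v^2 - 1.78*v + 2.04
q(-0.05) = 3.48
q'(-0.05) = 2.13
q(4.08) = -26.68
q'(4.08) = -22.70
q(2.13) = 0.51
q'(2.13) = -6.52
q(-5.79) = 29.87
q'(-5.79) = -22.85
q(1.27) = 4.02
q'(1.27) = -1.91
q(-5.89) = 32.21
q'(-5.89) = -23.90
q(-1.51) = -0.32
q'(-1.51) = 2.33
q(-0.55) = 2.25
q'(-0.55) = 2.70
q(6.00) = -91.82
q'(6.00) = -46.44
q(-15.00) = 953.98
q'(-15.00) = -207.51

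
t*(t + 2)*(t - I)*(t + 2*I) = t^4 + 2*t^3 + I*t^3 + 2*t^2 + 2*I*t^2 + 4*t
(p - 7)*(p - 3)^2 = p^3 - 13*p^2 + 51*p - 63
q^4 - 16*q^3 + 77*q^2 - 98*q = q*(q - 7)^2*(q - 2)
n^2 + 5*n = n*(n + 5)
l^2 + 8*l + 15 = (l + 3)*(l + 5)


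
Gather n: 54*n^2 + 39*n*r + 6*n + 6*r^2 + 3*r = 54*n^2 + n*(39*r + 6) + 6*r^2 + 3*r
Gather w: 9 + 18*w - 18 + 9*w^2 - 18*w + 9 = 9*w^2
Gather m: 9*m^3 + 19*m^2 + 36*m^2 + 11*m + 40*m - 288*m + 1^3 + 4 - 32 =9*m^3 + 55*m^2 - 237*m - 27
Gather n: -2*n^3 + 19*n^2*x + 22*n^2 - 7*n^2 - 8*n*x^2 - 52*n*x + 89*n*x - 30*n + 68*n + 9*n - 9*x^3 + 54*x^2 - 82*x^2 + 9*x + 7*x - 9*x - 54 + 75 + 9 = -2*n^3 + n^2*(19*x + 15) + n*(-8*x^2 + 37*x + 47) - 9*x^3 - 28*x^2 + 7*x + 30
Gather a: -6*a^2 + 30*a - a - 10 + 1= -6*a^2 + 29*a - 9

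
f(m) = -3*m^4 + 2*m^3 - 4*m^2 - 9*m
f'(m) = -12*m^3 + 6*m^2 - 8*m - 9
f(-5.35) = -2830.34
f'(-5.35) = 2043.10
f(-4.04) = -959.99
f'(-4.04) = 912.52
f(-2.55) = -163.07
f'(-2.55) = 249.39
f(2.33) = -105.81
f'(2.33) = -146.86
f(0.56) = -6.24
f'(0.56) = -13.71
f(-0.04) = 0.35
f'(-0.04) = -8.67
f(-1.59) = -23.02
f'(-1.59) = 67.12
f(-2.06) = -69.94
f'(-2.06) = 137.84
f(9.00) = -18630.00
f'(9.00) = -8343.00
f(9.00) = -18630.00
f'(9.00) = -8343.00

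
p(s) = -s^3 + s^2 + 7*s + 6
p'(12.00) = -401.00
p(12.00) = -1494.00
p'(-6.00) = -113.00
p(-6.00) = 216.00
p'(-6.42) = -129.49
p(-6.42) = 266.89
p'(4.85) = -53.87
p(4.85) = -50.61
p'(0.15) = 7.23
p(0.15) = 7.07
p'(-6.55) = -134.81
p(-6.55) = 284.06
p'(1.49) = 3.32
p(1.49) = 15.34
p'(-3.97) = -48.22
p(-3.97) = 56.54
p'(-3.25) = -31.19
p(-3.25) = 28.14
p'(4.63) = -48.05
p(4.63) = -39.41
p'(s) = -3*s^2 + 2*s + 7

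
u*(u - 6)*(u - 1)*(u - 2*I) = u^4 - 7*u^3 - 2*I*u^3 + 6*u^2 + 14*I*u^2 - 12*I*u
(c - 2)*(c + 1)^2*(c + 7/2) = c^4 + 7*c^3/2 - 3*c^2 - 25*c/2 - 7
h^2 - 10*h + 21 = (h - 7)*(h - 3)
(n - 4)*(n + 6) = n^2 + 2*n - 24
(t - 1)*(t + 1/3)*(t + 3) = t^3 + 7*t^2/3 - 7*t/3 - 1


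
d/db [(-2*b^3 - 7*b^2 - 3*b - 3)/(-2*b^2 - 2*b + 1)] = (4*b^4 + 8*b^3 + 2*b^2 - 26*b - 9)/(4*b^4 + 8*b^3 - 4*b + 1)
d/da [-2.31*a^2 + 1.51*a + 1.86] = 1.51 - 4.62*a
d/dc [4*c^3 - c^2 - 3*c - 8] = 12*c^2 - 2*c - 3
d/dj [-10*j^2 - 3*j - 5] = -20*j - 3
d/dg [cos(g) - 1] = -sin(g)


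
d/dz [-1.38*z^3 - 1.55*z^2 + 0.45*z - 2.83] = -4.14*z^2 - 3.1*z + 0.45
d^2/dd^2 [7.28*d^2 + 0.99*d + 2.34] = 14.5600000000000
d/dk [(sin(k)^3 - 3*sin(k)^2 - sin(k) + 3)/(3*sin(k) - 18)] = (2*sin(k)^3 - 21*sin(k)^2 + 36*sin(k) + 3)*cos(k)/(3*(sin(k) - 6)^2)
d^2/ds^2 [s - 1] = 0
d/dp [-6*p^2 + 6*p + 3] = 6 - 12*p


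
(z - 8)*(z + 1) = z^2 - 7*z - 8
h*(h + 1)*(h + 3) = h^3 + 4*h^2 + 3*h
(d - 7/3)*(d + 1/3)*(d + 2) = d^3 - 43*d/9 - 14/9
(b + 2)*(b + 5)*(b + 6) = b^3 + 13*b^2 + 52*b + 60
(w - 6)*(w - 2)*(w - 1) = w^3 - 9*w^2 + 20*w - 12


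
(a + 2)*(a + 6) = a^2 + 8*a + 12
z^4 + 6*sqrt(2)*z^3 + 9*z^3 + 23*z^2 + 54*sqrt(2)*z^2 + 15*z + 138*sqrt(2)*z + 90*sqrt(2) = (z + 1)*(z + 3)*(z + 5)*(z + 6*sqrt(2))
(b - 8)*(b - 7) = b^2 - 15*b + 56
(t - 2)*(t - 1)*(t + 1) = t^3 - 2*t^2 - t + 2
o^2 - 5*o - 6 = (o - 6)*(o + 1)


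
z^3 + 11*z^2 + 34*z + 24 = (z + 1)*(z + 4)*(z + 6)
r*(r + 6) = r^2 + 6*r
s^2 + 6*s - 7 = (s - 1)*(s + 7)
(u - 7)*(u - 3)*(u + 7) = u^3 - 3*u^2 - 49*u + 147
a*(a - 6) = a^2 - 6*a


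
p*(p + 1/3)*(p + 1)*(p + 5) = p^4 + 19*p^3/3 + 7*p^2 + 5*p/3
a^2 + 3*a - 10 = (a - 2)*(a + 5)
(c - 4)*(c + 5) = c^2 + c - 20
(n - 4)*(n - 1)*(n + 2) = n^3 - 3*n^2 - 6*n + 8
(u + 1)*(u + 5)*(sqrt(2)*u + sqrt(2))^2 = 2*u^4 + 16*u^3 + 36*u^2 + 32*u + 10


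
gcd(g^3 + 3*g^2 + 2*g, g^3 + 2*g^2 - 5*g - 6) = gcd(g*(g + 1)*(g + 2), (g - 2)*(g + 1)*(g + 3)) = g + 1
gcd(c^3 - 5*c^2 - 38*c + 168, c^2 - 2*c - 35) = c - 7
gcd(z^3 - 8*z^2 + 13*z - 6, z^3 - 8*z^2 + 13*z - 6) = z^3 - 8*z^2 + 13*z - 6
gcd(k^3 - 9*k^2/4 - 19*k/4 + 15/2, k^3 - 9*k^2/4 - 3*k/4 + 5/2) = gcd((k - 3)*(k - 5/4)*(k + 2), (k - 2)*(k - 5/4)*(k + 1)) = k - 5/4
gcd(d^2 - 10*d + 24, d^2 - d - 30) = d - 6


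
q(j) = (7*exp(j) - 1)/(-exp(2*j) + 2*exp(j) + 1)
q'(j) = (7*exp(j) - 1)*(2*exp(2*j) - 2*exp(j))/(-exp(2*j) + 2*exp(j) + 1)^2 + 7*exp(j)/(-exp(2*j) + 2*exp(j) + 1)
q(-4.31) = -0.88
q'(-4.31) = 0.11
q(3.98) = -0.14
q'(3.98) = 0.14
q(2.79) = -0.49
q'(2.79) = 0.56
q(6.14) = -0.02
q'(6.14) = 0.02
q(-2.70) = -0.47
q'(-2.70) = 0.47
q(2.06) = -1.20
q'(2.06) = 1.65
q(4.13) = -0.12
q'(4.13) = 0.12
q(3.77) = -0.17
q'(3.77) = 0.18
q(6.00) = -0.02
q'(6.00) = 0.02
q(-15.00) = -1.00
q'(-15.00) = 0.00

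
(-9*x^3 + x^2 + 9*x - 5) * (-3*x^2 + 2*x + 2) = 27*x^5 - 21*x^4 - 43*x^3 + 35*x^2 + 8*x - 10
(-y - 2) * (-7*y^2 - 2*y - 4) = 7*y^3 + 16*y^2 + 8*y + 8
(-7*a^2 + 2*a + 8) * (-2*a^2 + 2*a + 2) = 14*a^4 - 18*a^3 - 26*a^2 + 20*a + 16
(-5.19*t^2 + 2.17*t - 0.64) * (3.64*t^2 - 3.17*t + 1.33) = -18.8916*t^4 + 24.3511*t^3 - 16.1112*t^2 + 4.9149*t - 0.8512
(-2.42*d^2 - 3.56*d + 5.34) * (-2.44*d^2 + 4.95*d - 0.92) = 5.9048*d^4 - 3.2926*d^3 - 28.4252*d^2 + 29.7082*d - 4.9128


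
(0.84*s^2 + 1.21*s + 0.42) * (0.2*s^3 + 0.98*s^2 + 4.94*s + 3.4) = 0.168*s^5 + 1.0652*s^4 + 5.4194*s^3 + 9.245*s^2 + 6.1888*s + 1.428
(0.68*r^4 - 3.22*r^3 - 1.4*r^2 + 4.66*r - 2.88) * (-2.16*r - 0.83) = -1.4688*r^5 + 6.3908*r^4 + 5.6966*r^3 - 8.9036*r^2 + 2.353*r + 2.3904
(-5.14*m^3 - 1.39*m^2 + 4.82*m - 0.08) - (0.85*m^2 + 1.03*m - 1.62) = -5.14*m^3 - 2.24*m^2 + 3.79*m + 1.54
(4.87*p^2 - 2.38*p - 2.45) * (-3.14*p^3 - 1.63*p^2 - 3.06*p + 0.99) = -15.2918*p^5 - 0.464899999999999*p^4 - 3.3298*p^3 + 16.0976*p^2 + 5.1408*p - 2.4255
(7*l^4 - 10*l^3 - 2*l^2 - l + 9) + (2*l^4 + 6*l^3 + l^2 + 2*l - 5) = 9*l^4 - 4*l^3 - l^2 + l + 4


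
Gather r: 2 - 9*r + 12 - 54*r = 14 - 63*r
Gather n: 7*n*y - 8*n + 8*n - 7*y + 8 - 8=7*n*y - 7*y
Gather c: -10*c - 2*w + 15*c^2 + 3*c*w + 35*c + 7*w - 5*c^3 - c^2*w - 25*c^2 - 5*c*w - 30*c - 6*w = -5*c^3 + c^2*(-w - 10) + c*(-2*w - 5) - w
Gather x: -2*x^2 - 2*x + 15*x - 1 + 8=-2*x^2 + 13*x + 7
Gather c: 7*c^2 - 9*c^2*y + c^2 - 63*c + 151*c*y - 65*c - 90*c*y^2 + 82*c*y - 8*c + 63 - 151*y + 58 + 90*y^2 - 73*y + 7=c^2*(8 - 9*y) + c*(-90*y^2 + 233*y - 136) + 90*y^2 - 224*y + 128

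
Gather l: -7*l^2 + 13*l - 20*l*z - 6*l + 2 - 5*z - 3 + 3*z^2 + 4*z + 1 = -7*l^2 + l*(7 - 20*z) + 3*z^2 - z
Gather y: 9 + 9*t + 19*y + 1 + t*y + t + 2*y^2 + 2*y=10*t + 2*y^2 + y*(t + 21) + 10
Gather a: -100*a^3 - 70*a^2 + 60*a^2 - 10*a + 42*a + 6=-100*a^3 - 10*a^2 + 32*a + 6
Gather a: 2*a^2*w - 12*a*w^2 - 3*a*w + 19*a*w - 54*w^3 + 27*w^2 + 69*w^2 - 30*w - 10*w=2*a^2*w + a*(-12*w^2 + 16*w) - 54*w^3 + 96*w^2 - 40*w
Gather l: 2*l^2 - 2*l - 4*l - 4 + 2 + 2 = 2*l^2 - 6*l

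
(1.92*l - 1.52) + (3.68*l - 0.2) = 5.6*l - 1.72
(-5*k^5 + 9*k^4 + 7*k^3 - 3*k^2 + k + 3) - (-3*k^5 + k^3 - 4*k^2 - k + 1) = -2*k^5 + 9*k^4 + 6*k^3 + k^2 + 2*k + 2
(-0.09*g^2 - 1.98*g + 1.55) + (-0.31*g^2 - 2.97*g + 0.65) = -0.4*g^2 - 4.95*g + 2.2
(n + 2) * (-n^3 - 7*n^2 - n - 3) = -n^4 - 9*n^3 - 15*n^2 - 5*n - 6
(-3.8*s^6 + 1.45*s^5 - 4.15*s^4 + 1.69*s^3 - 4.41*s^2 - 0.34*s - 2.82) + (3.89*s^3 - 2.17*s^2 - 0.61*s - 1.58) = -3.8*s^6 + 1.45*s^5 - 4.15*s^4 + 5.58*s^3 - 6.58*s^2 - 0.95*s - 4.4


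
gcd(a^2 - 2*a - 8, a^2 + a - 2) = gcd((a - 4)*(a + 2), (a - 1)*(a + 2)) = a + 2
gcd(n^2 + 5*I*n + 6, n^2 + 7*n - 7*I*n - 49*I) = 1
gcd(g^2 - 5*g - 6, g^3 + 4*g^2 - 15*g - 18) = g + 1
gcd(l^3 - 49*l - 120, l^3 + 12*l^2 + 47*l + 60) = l^2 + 8*l + 15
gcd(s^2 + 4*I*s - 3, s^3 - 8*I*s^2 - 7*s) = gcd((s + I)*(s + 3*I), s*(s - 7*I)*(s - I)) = 1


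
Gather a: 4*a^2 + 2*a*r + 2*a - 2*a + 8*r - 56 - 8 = 4*a^2 + 2*a*r + 8*r - 64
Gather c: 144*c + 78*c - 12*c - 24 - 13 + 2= 210*c - 35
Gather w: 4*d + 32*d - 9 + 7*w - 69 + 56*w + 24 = 36*d + 63*w - 54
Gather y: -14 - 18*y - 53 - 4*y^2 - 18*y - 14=-4*y^2 - 36*y - 81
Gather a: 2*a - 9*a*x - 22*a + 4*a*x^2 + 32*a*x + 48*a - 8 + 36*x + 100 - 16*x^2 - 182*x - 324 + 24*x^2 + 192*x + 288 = a*(4*x^2 + 23*x + 28) + 8*x^2 + 46*x + 56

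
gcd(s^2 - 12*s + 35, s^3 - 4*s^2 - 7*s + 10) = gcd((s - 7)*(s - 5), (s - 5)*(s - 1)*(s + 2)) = s - 5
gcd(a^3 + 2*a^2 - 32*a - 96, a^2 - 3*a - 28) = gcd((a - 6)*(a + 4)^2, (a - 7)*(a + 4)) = a + 4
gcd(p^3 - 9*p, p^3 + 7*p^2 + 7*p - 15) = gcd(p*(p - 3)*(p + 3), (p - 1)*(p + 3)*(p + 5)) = p + 3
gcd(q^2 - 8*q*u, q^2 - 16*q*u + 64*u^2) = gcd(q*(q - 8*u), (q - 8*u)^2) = q - 8*u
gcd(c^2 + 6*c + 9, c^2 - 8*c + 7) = 1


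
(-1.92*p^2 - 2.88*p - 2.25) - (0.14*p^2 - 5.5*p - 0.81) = -2.06*p^2 + 2.62*p - 1.44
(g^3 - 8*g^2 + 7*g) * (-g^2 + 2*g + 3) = -g^5 + 10*g^4 - 20*g^3 - 10*g^2 + 21*g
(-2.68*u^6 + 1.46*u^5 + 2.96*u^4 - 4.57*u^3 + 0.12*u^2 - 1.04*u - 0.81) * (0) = 0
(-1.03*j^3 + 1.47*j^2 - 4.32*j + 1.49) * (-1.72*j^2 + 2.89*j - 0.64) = 1.7716*j^5 - 5.5051*j^4 + 12.3379*j^3 - 15.9884*j^2 + 7.0709*j - 0.9536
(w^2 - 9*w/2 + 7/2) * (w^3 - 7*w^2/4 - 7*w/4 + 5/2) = w^5 - 25*w^4/4 + 77*w^3/8 + 17*w^2/4 - 139*w/8 + 35/4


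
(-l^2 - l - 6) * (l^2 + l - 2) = -l^4 - 2*l^3 - 5*l^2 - 4*l + 12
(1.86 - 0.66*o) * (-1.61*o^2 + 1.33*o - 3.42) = 1.0626*o^3 - 3.8724*o^2 + 4.731*o - 6.3612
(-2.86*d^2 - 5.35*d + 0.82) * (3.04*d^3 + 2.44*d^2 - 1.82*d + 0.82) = -8.6944*d^5 - 23.2424*d^4 - 5.356*d^3 + 9.3926*d^2 - 5.8794*d + 0.6724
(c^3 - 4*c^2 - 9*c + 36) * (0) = 0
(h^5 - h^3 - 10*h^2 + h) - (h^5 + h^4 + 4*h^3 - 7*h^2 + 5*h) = -h^4 - 5*h^3 - 3*h^2 - 4*h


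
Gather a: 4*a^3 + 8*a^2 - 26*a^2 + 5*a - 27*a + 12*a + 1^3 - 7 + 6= 4*a^3 - 18*a^2 - 10*a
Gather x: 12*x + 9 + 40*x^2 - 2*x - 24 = 40*x^2 + 10*x - 15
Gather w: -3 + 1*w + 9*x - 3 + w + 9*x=2*w + 18*x - 6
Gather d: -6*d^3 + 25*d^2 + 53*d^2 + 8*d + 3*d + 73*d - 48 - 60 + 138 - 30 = -6*d^3 + 78*d^2 + 84*d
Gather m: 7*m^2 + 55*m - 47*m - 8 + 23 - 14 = 7*m^2 + 8*m + 1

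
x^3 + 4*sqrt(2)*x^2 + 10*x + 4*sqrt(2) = (x + sqrt(2))^2*(x + 2*sqrt(2))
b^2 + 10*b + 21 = (b + 3)*(b + 7)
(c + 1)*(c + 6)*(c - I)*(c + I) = c^4 + 7*c^3 + 7*c^2 + 7*c + 6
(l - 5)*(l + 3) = l^2 - 2*l - 15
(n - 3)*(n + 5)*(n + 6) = n^3 + 8*n^2 - 3*n - 90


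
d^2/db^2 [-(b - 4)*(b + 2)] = -2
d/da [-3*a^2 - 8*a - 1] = -6*a - 8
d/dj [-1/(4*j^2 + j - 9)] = (8*j + 1)/(4*j^2 + j - 9)^2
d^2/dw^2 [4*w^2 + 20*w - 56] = 8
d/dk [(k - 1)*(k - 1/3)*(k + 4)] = 3*k^2 + 16*k/3 - 5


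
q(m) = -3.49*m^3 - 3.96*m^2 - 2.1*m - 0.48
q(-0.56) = 0.07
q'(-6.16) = -350.60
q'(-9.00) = -778.89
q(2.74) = -107.76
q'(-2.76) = -60.00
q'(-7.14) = -479.31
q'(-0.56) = -0.95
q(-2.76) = 48.53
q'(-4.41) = -170.79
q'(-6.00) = -331.50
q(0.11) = -0.76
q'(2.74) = -102.41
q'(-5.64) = -290.48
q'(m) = -10.47*m^2 - 7.92*m - 2.1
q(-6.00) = 623.40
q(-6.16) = 677.96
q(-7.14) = 1082.98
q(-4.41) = 231.09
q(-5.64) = 511.53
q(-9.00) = 2241.87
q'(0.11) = -3.10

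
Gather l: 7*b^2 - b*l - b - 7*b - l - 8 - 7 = 7*b^2 - 8*b + l*(-b - 1) - 15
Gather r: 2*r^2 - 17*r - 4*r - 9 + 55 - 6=2*r^2 - 21*r + 40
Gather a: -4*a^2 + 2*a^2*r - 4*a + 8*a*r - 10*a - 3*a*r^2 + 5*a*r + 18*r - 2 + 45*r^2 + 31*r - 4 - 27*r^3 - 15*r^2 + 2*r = a^2*(2*r - 4) + a*(-3*r^2 + 13*r - 14) - 27*r^3 + 30*r^2 + 51*r - 6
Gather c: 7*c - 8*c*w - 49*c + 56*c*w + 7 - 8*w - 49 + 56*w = c*(48*w - 42) + 48*w - 42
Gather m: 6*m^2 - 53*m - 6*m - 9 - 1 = 6*m^2 - 59*m - 10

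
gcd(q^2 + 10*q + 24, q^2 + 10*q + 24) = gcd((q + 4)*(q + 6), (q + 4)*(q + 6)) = q^2 + 10*q + 24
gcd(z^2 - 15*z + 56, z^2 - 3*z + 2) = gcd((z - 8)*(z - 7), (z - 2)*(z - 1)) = 1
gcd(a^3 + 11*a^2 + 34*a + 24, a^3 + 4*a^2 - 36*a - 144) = a^2 + 10*a + 24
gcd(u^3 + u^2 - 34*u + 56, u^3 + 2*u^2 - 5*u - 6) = u - 2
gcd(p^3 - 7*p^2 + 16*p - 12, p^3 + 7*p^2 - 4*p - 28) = p - 2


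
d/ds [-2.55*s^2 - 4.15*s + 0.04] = -5.1*s - 4.15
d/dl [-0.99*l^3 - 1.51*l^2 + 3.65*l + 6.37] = -2.97*l^2 - 3.02*l + 3.65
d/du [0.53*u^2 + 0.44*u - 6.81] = 1.06*u + 0.44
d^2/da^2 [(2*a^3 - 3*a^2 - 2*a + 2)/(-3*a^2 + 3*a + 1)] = 6*(7*a^3 - 15*a^2 + 22*a - 9)/(27*a^6 - 81*a^5 + 54*a^4 + 27*a^3 - 18*a^2 - 9*a - 1)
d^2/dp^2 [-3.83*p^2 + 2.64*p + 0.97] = -7.66000000000000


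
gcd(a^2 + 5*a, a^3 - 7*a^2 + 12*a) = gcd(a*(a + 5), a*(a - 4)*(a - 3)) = a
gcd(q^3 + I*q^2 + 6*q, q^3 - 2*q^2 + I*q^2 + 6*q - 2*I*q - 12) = q^2 + I*q + 6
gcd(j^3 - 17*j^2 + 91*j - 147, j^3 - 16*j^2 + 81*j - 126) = j^2 - 10*j + 21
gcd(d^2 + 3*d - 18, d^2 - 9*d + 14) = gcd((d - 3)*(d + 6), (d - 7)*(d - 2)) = 1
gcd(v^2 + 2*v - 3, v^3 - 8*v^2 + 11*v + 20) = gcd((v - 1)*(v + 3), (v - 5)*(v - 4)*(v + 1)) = 1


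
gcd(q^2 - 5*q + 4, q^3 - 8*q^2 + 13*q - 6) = q - 1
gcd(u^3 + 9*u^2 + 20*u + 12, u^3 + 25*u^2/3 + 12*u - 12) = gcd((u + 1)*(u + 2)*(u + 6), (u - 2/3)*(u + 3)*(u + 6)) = u + 6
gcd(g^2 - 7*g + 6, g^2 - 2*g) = 1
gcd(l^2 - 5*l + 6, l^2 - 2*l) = l - 2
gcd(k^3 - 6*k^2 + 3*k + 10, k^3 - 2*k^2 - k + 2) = k^2 - k - 2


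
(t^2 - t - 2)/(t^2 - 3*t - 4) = (t - 2)/(t - 4)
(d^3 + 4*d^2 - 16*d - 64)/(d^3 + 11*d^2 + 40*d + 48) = (d - 4)/(d + 3)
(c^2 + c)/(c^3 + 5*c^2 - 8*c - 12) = c/(c^2 + 4*c - 12)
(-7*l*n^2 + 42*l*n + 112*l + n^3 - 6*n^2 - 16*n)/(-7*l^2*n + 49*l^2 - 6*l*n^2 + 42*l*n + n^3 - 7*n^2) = (n^2 - 6*n - 16)/(l*n - 7*l + n^2 - 7*n)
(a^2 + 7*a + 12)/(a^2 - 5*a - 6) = (a^2 + 7*a + 12)/(a^2 - 5*a - 6)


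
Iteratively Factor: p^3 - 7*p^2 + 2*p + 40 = (p - 5)*(p^2 - 2*p - 8) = (p - 5)*(p + 2)*(p - 4)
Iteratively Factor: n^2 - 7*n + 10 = (n - 2)*(n - 5)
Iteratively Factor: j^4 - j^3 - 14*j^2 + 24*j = (j + 4)*(j^3 - 5*j^2 + 6*j) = j*(j + 4)*(j^2 - 5*j + 6) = j*(j - 3)*(j + 4)*(j - 2)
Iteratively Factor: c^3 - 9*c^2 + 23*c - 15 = (c - 5)*(c^2 - 4*c + 3) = (c - 5)*(c - 3)*(c - 1)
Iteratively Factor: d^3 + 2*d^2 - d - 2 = (d + 2)*(d^2 - 1) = (d + 1)*(d + 2)*(d - 1)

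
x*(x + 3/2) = x^2 + 3*x/2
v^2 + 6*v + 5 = (v + 1)*(v + 5)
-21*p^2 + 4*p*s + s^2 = (-3*p + s)*(7*p + s)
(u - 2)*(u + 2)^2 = u^3 + 2*u^2 - 4*u - 8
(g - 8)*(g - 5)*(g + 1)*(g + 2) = g^4 - 10*g^3 + 3*g^2 + 94*g + 80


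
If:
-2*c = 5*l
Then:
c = -5*l/2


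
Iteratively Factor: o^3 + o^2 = (o)*(o^2 + o) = o^2*(o + 1)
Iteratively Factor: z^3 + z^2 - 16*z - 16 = (z - 4)*(z^2 + 5*z + 4) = (z - 4)*(z + 4)*(z + 1)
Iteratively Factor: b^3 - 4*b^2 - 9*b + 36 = (b - 3)*(b^2 - b - 12) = (b - 4)*(b - 3)*(b + 3)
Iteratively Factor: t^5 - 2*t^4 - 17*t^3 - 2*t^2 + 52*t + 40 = (t - 5)*(t^4 + 3*t^3 - 2*t^2 - 12*t - 8) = (t - 5)*(t + 2)*(t^3 + t^2 - 4*t - 4) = (t - 5)*(t + 1)*(t + 2)*(t^2 - 4) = (t - 5)*(t - 2)*(t + 1)*(t + 2)*(t + 2)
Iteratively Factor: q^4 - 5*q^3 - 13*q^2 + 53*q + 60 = (q - 4)*(q^3 - q^2 - 17*q - 15) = (q - 4)*(q + 3)*(q^2 - 4*q - 5) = (q - 5)*(q - 4)*(q + 3)*(q + 1)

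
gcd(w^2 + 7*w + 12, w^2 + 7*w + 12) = w^2 + 7*w + 12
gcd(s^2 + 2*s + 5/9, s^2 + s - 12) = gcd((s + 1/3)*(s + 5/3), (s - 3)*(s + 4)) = 1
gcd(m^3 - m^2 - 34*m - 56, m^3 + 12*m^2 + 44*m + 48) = m^2 + 6*m + 8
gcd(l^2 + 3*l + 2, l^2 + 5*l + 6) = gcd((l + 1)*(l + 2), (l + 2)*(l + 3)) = l + 2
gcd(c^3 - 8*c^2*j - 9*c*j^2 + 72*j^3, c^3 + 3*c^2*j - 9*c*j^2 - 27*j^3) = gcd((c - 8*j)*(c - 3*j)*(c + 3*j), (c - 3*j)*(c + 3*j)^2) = c^2 - 9*j^2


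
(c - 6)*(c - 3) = c^2 - 9*c + 18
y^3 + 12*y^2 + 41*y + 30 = (y + 1)*(y + 5)*(y + 6)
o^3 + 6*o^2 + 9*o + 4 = (o + 1)^2*(o + 4)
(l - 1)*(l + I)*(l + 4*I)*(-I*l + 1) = -I*l^4 + 6*l^3 + I*l^3 - 6*l^2 + 9*I*l^2 - 4*l - 9*I*l + 4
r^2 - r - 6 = (r - 3)*(r + 2)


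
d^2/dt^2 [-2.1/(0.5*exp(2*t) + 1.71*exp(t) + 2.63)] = (-2.1*(1.0*exp(t) + 1.71)*(2.0*exp(t) + 3.42)*exp(t) + (4.2*exp(t) + 3.591)*(0.5*exp(2*t) + 1.71*exp(t) + 2.63))*exp(t)/(0.5*exp(2*t) + 1.71*exp(t) + 2.63)^3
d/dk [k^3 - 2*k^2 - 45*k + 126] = 3*k^2 - 4*k - 45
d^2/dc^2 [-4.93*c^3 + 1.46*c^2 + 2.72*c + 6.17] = 2.92 - 29.58*c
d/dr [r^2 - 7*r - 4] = 2*r - 7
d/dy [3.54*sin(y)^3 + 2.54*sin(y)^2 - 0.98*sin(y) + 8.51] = (10.62*sin(y)^2 + 5.08*sin(y) - 0.98)*cos(y)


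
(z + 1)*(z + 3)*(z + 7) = z^3 + 11*z^2 + 31*z + 21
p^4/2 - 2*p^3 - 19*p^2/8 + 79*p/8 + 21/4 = (p/2 + 1)*(p - 7/2)*(p - 3)*(p + 1/2)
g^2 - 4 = (g - 2)*(g + 2)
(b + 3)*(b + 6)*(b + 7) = b^3 + 16*b^2 + 81*b + 126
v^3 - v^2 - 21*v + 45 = (v - 3)^2*(v + 5)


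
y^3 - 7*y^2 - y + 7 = (y - 7)*(y - 1)*(y + 1)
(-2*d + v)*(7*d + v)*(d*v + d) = -14*d^3*v - 14*d^3 + 5*d^2*v^2 + 5*d^2*v + d*v^3 + d*v^2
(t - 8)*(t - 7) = t^2 - 15*t + 56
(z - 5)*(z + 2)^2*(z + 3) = z^4 + 2*z^3 - 19*z^2 - 68*z - 60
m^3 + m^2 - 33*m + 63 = (m - 3)^2*(m + 7)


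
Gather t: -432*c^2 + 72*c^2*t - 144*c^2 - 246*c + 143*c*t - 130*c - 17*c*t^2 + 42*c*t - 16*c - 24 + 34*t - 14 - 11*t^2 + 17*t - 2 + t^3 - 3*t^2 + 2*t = -576*c^2 - 392*c + t^3 + t^2*(-17*c - 14) + t*(72*c^2 + 185*c + 53) - 40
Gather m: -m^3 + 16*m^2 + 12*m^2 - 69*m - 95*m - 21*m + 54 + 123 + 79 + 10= -m^3 + 28*m^2 - 185*m + 266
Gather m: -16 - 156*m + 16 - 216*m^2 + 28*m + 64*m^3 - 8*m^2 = 64*m^3 - 224*m^2 - 128*m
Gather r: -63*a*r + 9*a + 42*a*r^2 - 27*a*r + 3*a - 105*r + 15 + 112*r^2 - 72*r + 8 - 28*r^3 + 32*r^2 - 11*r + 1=12*a - 28*r^3 + r^2*(42*a + 144) + r*(-90*a - 188) + 24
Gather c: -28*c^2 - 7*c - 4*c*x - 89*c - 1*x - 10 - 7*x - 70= -28*c^2 + c*(-4*x - 96) - 8*x - 80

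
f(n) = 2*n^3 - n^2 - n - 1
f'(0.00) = -1.00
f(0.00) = -1.00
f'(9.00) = 467.00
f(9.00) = 1367.00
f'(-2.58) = 44.10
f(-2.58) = -39.42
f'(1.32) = 6.81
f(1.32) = 0.54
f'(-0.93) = 6.05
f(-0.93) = -2.54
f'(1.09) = 3.95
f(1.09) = -0.69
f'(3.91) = 82.91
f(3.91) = 99.35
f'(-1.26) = 11.05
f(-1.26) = -5.33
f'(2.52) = 32.06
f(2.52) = 22.14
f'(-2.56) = 43.44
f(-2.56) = -38.55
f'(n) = 6*n^2 - 2*n - 1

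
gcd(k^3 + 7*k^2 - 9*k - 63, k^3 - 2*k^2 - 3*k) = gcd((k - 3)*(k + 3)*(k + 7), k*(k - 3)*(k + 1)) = k - 3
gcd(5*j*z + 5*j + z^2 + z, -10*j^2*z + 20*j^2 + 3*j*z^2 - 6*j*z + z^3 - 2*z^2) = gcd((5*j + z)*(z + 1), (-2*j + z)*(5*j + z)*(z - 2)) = 5*j + z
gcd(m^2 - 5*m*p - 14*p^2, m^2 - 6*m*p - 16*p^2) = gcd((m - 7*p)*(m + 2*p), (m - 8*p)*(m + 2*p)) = m + 2*p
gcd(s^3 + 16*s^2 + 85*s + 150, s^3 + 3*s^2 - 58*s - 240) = s^2 + 11*s + 30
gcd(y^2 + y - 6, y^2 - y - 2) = y - 2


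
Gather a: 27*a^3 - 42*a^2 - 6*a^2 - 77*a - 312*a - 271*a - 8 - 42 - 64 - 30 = 27*a^3 - 48*a^2 - 660*a - 144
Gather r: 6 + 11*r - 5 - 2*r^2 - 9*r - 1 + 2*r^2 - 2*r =0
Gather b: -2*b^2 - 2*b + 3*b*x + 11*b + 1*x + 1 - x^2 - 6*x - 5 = -2*b^2 + b*(3*x + 9) - x^2 - 5*x - 4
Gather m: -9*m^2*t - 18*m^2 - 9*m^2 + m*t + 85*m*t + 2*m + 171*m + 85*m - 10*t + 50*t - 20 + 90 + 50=m^2*(-9*t - 27) + m*(86*t + 258) + 40*t + 120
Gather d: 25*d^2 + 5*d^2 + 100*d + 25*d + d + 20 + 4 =30*d^2 + 126*d + 24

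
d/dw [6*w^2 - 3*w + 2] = 12*w - 3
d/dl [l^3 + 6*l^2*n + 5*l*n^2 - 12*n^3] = 3*l^2 + 12*l*n + 5*n^2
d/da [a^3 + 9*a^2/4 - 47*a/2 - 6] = 3*a^2 + 9*a/2 - 47/2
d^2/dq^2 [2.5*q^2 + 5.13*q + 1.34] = 5.00000000000000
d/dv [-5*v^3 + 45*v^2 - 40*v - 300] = -15*v^2 + 90*v - 40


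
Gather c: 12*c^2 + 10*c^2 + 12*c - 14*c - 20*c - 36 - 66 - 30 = 22*c^2 - 22*c - 132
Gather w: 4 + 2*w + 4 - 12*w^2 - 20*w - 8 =-12*w^2 - 18*w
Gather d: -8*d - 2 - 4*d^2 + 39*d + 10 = -4*d^2 + 31*d + 8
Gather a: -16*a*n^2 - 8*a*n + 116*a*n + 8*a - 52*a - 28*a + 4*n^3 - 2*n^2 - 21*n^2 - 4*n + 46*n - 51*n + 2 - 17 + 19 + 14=a*(-16*n^2 + 108*n - 72) + 4*n^3 - 23*n^2 - 9*n + 18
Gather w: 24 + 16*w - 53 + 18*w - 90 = 34*w - 119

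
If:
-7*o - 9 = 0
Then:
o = -9/7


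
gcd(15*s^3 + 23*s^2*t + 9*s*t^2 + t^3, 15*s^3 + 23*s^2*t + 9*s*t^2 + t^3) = 15*s^3 + 23*s^2*t + 9*s*t^2 + t^3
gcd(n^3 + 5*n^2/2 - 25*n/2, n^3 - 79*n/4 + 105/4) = n + 5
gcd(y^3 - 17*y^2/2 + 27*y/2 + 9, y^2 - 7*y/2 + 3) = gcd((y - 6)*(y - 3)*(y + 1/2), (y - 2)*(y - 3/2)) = 1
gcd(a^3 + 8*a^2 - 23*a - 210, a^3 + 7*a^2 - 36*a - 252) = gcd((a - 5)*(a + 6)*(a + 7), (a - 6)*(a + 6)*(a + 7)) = a^2 + 13*a + 42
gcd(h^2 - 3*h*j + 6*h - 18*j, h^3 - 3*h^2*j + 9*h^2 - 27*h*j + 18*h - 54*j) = h^2 - 3*h*j + 6*h - 18*j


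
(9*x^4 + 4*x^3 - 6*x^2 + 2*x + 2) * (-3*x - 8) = -27*x^5 - 84*x^4 - 14*x^3 + 42*x^2 - 22*x - 16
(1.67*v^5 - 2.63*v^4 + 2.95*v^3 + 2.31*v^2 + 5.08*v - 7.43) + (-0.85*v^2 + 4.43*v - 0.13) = 1.67*v^5 - 2.63*v^4 + 2.95*v^3 + 1.46*v^2 + 9.51*v - 7.56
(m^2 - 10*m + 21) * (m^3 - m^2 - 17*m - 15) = m^5 - 11*m^4 + 14*m^3 + 134*m^2 - 207*m - 315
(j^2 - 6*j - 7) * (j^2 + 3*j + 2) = j^4 - 3*j^3 - 23*j^2 - 33*j - 14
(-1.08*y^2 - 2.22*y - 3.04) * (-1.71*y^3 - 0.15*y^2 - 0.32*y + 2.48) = 1.8468*y^5 + 3.9582*y^4 + 5.877*y^3 - 1.512*y^2 - 4.5328*y - 7.5392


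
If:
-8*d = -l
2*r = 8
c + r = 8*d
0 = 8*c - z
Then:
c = z/8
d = z/64 + 1/2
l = z/8 + 4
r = 4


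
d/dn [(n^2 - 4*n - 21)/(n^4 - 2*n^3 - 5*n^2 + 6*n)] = 2*(-n^5 + 7*n^4 + 34*n^3 - 70*n^2 - 105*n + 63)/(n^2*(n^6 - 4*n^5 - 6*n^4 + 32*n^3 + n^2 - 60*n + 36))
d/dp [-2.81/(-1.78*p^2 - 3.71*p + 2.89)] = (-10.0036*p - 10.4251)/(1.78*p^2 + 3.71*p - 2.89)^2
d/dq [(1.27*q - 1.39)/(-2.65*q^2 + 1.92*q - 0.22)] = (3.3655*q^2 - 7.367*q + 2.3894)/(7.0225*q^4 - 10.176*q^3 + 4.8524*q^2 - 0.8448*q + 0.0484)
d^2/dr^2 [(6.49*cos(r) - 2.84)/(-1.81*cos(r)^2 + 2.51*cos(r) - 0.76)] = (0.455491156695187*(1 - cos(r)^2)^2 - 1.25257135767556*cos(r)^5 + 3.3804892995078*cos(r)^3 - 2.97362334401773*cos(r)^2 + 1.5032772803448*cos(r) - 0.64462747354237)/(-0.704280155642023*cos(r)^2 + 0.976653696498054*cos(r) - 0.295719844357977)^3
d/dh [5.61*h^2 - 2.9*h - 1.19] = 11.22*h - 2.9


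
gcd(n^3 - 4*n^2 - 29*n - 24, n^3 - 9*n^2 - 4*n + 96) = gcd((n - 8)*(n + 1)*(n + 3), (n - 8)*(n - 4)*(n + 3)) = n^2 - 5*n - 24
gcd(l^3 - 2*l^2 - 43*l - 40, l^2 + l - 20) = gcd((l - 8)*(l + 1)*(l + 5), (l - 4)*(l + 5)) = l + 5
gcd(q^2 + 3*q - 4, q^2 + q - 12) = q + 4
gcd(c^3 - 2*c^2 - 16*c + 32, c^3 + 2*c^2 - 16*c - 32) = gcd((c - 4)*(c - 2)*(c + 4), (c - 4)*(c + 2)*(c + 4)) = c^2 - 16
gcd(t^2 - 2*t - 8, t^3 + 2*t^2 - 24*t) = t - 4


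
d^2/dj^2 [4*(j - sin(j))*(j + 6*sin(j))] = -20*j*sin(j) + 96*sin(j)^2 + 40*cos(j) - 40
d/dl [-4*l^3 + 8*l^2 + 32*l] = -12*l^2 + 16*l + 32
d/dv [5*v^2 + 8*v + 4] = 10*v + 8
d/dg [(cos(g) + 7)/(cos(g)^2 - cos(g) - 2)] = (cos(g)^2 + 14*cos(g) - 5)*sin(g)/(sin(g)^2 + cos(g) + 1)^2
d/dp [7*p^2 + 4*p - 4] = 14*p + 4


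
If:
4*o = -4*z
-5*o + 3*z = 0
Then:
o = 0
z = 0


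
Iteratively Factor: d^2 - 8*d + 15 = (d - 5)*(d - 3)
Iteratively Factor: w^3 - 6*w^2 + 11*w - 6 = (w - 1)*(w^2 - 5*w + 6) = (w - 2)*(w - 1)*(w - 3)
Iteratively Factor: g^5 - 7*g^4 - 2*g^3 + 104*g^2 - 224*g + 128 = (g - 2)*(g^4 - 5*g^3 - 12*g^2 + 80*g - 64) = (g - 2)*(g - 1)*(g^3 - 4*g^2 - 16*g + 64) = (g - 4)*(g - 2)*(g - 1)*(g^2 - 16) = (g - 4)*(g - 2)*(g - 1)*(g + 4)*(g - 4)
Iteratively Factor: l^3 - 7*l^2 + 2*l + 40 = (l - 4)*(l^2 - 3*l - 10) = (l - 5)*(l - 4)*(l + 2)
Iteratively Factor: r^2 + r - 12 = (r - 3)*(r + 4)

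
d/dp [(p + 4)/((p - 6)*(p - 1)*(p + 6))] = (-2*p^3 - 11*p^2 + 8*p + 180)/(p^6 - 2*p^5 - 71*p^4 + 144*p^3 + 1224*p^2 - 2592*p + 1296)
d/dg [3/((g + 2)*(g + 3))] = 3*(-2*g - 5)/(g^4 + 10*g^3 + 37*g^2 + 60*g + 36)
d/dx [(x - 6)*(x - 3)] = 2*x - 9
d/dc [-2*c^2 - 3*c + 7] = -4*c - 3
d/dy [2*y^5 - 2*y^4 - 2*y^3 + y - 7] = 10*y^4 - 8*y^3 - 6*y^2 + 1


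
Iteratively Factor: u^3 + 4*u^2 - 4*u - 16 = (u - 2)*(u^2 + 6*u + 8) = (u - 2)*(u + 2)*(u + 4)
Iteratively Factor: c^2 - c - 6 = (c + 2)*(c - 3)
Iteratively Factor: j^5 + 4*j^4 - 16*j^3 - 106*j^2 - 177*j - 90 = (j - 5)*(j^4 + 9*j^3 + 29*j^2 + 39*j + 18) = (j - 5)*(j + 1)*(j^3 + 8*j^2 + 21*j + 18) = (j - 5)*(j + 1)*(j + 2)*(j^2 + 6*j + 9) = (j - 5)*(j + 1)*(j + 2)*(j + 3)*(j + 3)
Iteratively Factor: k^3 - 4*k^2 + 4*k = (k)*(k^2 - 4*k + 4) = k*(k - 2)*(k - 2)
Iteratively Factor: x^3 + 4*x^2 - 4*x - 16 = (x - 2)*(x^2 + 6*x + 8) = (x - 2)*(x + 2)*(x + 4)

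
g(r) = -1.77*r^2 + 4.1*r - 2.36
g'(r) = 4.1 - 3.54*r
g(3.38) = -8.72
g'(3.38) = -7.87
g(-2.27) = -20.79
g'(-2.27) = 12.14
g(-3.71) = -41.93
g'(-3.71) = 17.23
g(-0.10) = -2.79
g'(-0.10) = 4.45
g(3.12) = -6.80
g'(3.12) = -6.94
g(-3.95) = -46.17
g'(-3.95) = 18.08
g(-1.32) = -10.86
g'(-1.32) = 8.77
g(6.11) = -43.39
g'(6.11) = -17.53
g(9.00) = -108.83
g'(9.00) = -27.76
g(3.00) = -5.99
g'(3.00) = -6.52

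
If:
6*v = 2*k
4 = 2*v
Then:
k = 6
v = 2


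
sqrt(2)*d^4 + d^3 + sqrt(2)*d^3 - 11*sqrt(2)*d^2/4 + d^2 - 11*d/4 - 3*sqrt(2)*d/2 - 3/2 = (d - 3/2)*(d + 1/2)*(d + 2)*(sqrt(2)*d + 1)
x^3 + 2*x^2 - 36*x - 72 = (x - 6)*(x + 2)*(x + 6)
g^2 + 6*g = g*(g + 6)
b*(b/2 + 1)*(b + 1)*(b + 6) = b^4/2 + 9*b^3/2 + 10*b^2 + 6*b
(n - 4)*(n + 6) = n^2 + 2*n - 24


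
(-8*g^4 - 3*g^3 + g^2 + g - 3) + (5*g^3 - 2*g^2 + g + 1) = -8*g^4 + 2*g^3 - g^2 + 2*g - 2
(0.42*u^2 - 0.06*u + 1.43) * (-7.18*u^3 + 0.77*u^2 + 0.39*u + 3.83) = -3.0156*u^5 + 0.7542*u^4 - 10.1498*u^3 + 2.6863*u^2 + 0.3279*u + 5.4769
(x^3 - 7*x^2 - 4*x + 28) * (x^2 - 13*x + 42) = x^5 - 20*x^4 + 129*x^3 - 214*x^2 - 532*x + 1176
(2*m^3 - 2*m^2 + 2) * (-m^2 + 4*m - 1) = -2*m^5 + 10*m^4 - 10*m^3 + 8*m - 2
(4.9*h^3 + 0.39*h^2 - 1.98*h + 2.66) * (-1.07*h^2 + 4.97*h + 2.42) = -5.243*h^5 + 23.9357*h^4 + 15.9149*h^3 - 11.743*h^2 + 8.4286*h + 6.4372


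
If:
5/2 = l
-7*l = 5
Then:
No Solution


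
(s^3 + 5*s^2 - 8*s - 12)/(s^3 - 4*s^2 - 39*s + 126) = (s^2 - s - 2)/(s^2 - 10*s + 21)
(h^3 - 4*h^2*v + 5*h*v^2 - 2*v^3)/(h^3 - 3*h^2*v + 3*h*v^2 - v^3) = (-h + 2*v)/(-h + v)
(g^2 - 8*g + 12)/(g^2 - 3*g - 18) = (g - 2)/(g + 3)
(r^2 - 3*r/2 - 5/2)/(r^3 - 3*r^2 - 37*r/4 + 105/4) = 2*(r + 1)/(2*r^2 - r - 21)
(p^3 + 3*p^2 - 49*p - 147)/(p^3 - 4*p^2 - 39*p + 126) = (p^2 + 10*p + 21)/(p^2 + 3*p - 18)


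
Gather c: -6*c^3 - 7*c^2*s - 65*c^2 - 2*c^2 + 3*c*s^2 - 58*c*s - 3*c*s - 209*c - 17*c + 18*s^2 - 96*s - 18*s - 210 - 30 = -6*c^3 + c^2*(-7*s - 67) + c*(3*s^2 - 61*s - 226) + 18*s^2 - 114*s - 240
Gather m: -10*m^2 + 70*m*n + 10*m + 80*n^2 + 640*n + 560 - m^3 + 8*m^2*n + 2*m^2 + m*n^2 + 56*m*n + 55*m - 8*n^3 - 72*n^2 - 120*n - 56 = -m^3 + m^2*(8*n - 8) + m*(n^2 + 126*n + 65) - 8*n^3 + 8*n^2 + 520*n + 504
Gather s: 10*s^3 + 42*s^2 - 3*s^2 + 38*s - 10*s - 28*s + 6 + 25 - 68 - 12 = 10*s^3 + 39*s^2 - 49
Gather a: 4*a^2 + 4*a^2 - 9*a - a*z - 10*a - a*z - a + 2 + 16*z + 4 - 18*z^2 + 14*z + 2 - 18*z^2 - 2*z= 8*a^2 + a*(-2*z - 20) - 36*z^2 + 28*z + 8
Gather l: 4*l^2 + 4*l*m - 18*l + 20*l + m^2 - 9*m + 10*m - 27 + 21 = 4*l^2 + l*(4*m + 2) + m^2 + m - 6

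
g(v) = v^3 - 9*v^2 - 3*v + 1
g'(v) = 3*v^2 - 18*v - 3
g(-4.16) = -214.26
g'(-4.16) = 123.80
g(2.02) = -33.54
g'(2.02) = -27.12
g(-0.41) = 0.65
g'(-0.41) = 4.88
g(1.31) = -16.13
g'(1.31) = -21.43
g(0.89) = -8.09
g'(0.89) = -16.64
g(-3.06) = -102.75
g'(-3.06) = 80.17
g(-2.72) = -77.55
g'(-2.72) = 68.16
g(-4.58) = -270.12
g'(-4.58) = 142.37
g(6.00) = -125.00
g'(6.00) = -3.00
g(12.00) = 397.00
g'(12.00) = 213.00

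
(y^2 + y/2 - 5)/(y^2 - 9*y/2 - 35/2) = (y - 2)/(y - 7)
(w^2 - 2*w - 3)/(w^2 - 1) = (w - 3)/(w - 1)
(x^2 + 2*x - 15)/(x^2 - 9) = (x + 5)/(x + 3)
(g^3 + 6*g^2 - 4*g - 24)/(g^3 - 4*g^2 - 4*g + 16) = (g + 6)/(g - 4)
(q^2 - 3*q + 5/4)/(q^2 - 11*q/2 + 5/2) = (q - 5/2)/(q - 5)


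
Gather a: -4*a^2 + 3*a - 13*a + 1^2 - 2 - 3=-4*a^2 - 10*a - 4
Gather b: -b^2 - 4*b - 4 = -b^2 - 4*b - 4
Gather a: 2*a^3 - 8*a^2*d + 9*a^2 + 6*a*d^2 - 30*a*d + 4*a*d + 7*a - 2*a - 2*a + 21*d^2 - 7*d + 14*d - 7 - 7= 2*a^3 + a^2*(9 - 8*d) + a*(6*d^2 - 26*d + 3) + 21*d^2 + 7*d - 14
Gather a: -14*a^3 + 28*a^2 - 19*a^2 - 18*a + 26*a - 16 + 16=-14*a^3 + 9*a^2 + 8*a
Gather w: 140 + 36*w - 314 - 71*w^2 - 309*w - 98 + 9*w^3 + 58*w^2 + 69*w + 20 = 9*w^3 - 13*w^2 - 204*w - 252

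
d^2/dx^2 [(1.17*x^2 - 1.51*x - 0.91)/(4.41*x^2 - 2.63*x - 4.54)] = (-31.59324*x^3 + 34.363602*x^2 - 118.067166*x + 35.262842)/(85.766121*x^6 - 153.445509*x^5 - 173.372535*x^4 + 297.746245*x^3 + 178.48329*x^2 - 162.625524*x - 93.576664)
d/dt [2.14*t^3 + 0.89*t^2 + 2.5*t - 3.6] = 6.42*t^2 + 1.78*t + 2.5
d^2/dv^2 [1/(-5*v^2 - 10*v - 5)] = -6/(5*v^4 + 20*v^3 + 30*v^2 + 20*v + 5)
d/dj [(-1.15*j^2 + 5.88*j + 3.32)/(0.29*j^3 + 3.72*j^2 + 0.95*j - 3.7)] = (0.3335*j^4 - 3.4104*j^3 - 25.8545*j^2 - 16.1908*j - 24.91)/(0.0841*j^6 + 2.1576*j^5 + 14.3894*j^4 + 4.922*j^3 - 26.6255*j^2 - 7.03*j + 13.69)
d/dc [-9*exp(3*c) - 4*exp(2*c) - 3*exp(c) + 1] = (-27*exp(2*c) - 8*exp(c) - 3)*exp(c)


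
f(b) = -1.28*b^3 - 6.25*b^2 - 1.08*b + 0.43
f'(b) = -3.84*b^2 - 12.5*b - 1.08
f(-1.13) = -4.48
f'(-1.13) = 8.14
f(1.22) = -12.51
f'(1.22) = -22.05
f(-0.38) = 0.01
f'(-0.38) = 3.12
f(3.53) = -137.57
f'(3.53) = -93.05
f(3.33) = -119.74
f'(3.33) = -85.29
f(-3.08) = -18.13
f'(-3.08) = 0.99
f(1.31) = -14.59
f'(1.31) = -24.04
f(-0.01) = 0.44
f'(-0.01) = -0.96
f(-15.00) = 2930.38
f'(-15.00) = -677.58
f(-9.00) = 437.02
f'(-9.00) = -199.62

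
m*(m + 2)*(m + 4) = m^3 + 6*m^2 + 8*m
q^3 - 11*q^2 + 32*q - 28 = (q - 7)*(q - 2)^2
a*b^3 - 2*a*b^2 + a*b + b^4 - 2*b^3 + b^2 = b*(a + b)*(b - 1)^2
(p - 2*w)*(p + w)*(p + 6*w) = p^3 + 5*p^2*w - 8*p*w^2 - 12*w^3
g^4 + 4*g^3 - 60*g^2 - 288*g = g*(g - 8)*(g + 6)^2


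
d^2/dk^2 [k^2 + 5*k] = 2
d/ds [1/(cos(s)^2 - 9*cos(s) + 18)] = (2*cos(s) - 9)*sin(s)/(cos(s)^2 - 9*cos(s) + 18)^2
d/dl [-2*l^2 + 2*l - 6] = 2 - 4*l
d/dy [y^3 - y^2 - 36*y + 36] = 3*y^2 - 2*y - 36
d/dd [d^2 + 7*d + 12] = 2*d + 7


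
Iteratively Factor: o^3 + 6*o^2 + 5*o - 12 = (o - 1)*(o^2 + 7*o + 12) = (o - 1)*(o + 3)*(o + 4)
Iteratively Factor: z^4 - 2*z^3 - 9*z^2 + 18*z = (z)*(z^3 - 2*z^2 - 9*z + 18) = z*(z - 2)*(z^2 - 9) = z*(z - 2)*(z + 3)*(z - 3)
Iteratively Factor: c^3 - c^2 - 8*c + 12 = (c - 2)*(c^2 + c - 6) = (c - 2)^2*(c + 3)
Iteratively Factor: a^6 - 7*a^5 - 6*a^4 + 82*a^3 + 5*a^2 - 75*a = (a + 1)*(a^5 - 8*a^4 + 2*a^3 + 80*a^2 - 75*a) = a*(a + 1)*(a^4 - 8*a^3 + 2*a^2 + 80*a - 75) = a*(a - 1)*(a + 1)*(a^3 - 7*a^2 - 5*a + 75) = a*(a - 1)*(a + 1)*(a + 3)*(a^2 - 10*a + 25) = a*(a - 5)*(a - 1)*(a + 1)*(a + 3)*(a - 5)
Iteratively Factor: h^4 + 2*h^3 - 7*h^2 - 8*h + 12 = (h + 2)*(h^3 - 7*h + 6) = (h - 1)*(h + 2)*(h^2 + h - 6) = (h - 2)*(h - 1)*(h + 2)*(h + 3)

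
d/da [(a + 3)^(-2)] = -2/(a + 3)^3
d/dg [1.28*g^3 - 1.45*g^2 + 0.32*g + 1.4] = 3.84*g^2 - 2.9*g + 0.32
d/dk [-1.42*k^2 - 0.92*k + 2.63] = -2.84*k - 0.92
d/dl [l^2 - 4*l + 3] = 2*l - 4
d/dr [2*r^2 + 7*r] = 4*r + 7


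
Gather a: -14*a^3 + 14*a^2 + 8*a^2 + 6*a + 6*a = -14*a^3 + 22*a^2 + 12*a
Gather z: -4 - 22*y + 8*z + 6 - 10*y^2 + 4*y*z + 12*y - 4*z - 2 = -10*y^2 - 10*y + z*(4*y + 4)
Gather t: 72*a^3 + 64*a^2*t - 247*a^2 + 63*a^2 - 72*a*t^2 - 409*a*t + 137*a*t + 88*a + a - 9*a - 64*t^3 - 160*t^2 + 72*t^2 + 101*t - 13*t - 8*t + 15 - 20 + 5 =72*a^3 - 184*a^2 + 80*a - 64*t^3 + t^2*(-72*a - 88) + t*(64*a^2 - 272*a + 80)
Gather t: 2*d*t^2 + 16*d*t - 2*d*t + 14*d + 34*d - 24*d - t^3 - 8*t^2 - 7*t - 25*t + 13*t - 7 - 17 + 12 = 24*d - t^3 + t^2*(2*d - 8) + t*(14*d - 19) - 12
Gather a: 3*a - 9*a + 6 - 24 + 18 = -6*a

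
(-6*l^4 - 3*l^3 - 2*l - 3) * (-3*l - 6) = 18*l^5 + 45*l^4 + 18*l^3 + 6*l^2 + 21*l + 18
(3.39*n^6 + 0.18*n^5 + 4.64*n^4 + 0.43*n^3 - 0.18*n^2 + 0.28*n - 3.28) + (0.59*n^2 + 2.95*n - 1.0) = 3.39*n^6 + 0.18*n^5 + 4.64*n^4 + 0.43*n^3 + 0.41*n^2 + 3.23*n - 4.28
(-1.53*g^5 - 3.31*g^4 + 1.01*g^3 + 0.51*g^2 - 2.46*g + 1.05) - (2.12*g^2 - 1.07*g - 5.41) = -1.53*g^5 - 3.31*g^4 + 1.01*g^3 - 1.61*g^2 - 1.39*g + 6.46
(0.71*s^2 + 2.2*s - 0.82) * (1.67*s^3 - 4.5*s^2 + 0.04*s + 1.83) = 1.1857*s^5 + 0.479*s^4 - 11.241*s^3 + 5.0773*s^2 + 3.9932*s - 1.5006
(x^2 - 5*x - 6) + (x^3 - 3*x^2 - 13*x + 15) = x^3 - 2*x^2 - 18*x + 9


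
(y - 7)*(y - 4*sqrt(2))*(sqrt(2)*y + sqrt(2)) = sqrt(2)*y^3 - 6*sqrt(2)*y^2 - 8*y^2 - 7*sqrt(2)*y + 48*y + 56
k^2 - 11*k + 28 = (k - 7)*(k - 4)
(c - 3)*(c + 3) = c^2 - 9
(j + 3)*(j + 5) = j^2 + 8*j + 15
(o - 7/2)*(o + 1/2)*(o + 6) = o^3 + 3*o^2 - 79*o/4 - 21/2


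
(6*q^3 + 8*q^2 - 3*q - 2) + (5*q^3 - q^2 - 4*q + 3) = 11*q^3 + 7*q^2 - 7*q + 1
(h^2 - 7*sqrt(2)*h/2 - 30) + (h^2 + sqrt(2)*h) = 2*h^2 - 5*sqrt(2)*h/2 - 30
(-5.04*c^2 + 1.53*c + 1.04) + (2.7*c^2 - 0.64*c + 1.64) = -2.34*c^2 + 0.89*c + 2.68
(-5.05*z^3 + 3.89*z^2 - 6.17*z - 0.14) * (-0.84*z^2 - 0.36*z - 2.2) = 4.242*z^5 - 1.4496*z^4 + 14.8924*z^3 - 6.2192*z^2 + 13.6244*z + 0.308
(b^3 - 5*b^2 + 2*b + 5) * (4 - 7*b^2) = -7*b^5 + 35*b^4 - 10*b^3 - 55*b^2 + 8*b + 20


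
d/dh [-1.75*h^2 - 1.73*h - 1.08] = -3.5*h - 1.73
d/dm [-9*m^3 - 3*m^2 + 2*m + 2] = -27*m^2 - 6*m + 2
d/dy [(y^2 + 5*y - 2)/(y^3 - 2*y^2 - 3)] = (-y*(3*y - 4)*(y^2 + 5*y - 2) + (-2*y - 5)*(-y^3 + 2*y^2 + 3))/(-y^3 + 2*y^2 + 3)^2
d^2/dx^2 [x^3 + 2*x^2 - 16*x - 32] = 6*x + 4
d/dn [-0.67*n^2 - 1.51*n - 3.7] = -1.34*n - 1.51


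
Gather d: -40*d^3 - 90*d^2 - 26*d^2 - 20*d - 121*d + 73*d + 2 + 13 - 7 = -40*d^3 - 116*d^2 - 68*d + 8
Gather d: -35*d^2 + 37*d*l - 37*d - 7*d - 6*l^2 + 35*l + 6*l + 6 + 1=-35*d^2 + d*(37*l - 44) - 6*l^2 + 41*l + 7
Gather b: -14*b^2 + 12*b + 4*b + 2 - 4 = -14*b^2 + 16*b - 2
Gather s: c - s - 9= c - s - 9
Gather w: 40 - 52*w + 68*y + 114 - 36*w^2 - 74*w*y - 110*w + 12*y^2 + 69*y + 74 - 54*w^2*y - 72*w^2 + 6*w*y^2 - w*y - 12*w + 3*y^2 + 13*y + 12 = w^2*(-54*y - 108) + w*(6*y^2 - 75*y - 174) + 15*y^2 + 150*y + 240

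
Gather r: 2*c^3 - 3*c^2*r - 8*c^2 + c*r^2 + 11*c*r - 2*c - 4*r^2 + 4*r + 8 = 2*c^3 - 8*c^2 - 2*c + r^2*(c - 4) + r*(-3*c^2 + 11*c + 4) + 8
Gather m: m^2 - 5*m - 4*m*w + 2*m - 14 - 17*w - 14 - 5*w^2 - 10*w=m^2 + m*(-4*w - 3) - 5*w^2 - 27*w - 28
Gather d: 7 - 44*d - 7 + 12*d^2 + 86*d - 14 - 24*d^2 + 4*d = -12*d^2 + 46*d - 14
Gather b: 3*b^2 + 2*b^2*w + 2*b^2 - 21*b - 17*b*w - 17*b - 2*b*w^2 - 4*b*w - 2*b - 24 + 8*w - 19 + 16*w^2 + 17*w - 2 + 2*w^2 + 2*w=b^2*(2*w + 5) + b*(-2*w^2 - 21*w - 40) + 18*w^2 + 27*w - 45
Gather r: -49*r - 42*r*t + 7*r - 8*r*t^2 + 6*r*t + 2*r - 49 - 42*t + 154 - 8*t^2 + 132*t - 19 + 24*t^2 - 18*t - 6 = r*(-8*t^2 - 36*t - 40) + 16*t^2 + 72*t + 80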